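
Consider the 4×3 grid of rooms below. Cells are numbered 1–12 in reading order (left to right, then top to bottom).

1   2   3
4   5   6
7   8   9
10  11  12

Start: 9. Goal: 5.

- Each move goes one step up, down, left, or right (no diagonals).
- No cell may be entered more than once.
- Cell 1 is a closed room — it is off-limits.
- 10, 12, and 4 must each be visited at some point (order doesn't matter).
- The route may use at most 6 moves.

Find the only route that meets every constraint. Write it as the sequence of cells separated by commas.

The budget equals the shortest possible length, so every move has to be on a shortest route through the required cells.
Route from 9: down 1 to 12, left 2 to 10, up 2 to 4, right 1 to 5 — 6 moves in all.
Check: all required cells visited; 6 ≤ 6 moves.

9, 12, 11, 10, 7, 4, 5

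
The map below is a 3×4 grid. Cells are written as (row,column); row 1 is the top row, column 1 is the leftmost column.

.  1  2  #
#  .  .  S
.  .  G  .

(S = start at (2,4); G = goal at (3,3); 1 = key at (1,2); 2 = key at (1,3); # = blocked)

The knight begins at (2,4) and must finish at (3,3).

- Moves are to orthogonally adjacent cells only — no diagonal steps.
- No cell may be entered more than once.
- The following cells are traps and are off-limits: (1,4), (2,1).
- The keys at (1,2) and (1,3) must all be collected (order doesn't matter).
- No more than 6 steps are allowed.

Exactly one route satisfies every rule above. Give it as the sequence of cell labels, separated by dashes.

Any route must reach (1,2) and (1,3) and still end at (3,3) within 6 moves, so the order of the required stops is forced.
Route from (2,4): left 1 to (2,3), up 1 to (1,3), left 1 to (1,2), down 2 to (3,2), right 1 to (3,3) — 6 moves in all.
Check: all required cells visited; 6 ≤ 6 moves.

(2,4) - (2,3) - (1,3) - (1,2) - (2,2) - (3,2) - (3,3)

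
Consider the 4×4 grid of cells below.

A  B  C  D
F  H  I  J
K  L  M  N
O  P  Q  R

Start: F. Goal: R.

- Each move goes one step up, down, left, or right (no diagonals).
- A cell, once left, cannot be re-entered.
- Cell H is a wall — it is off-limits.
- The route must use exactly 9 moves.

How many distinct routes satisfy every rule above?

Need simple routes of exactly 9 moves from F to R (Manhattan distance 5, so 2 moves are spent on a detour and 2 undoing it).
Branch systematically from the start, pruning whenever the remaining move budget drops below the Manhattan distance to R or differs from it in parity. Grouping the completions by first move — via A: 5; via K: 4 — and summing: 5 + 4 = 9.
That gives 9 routes.

9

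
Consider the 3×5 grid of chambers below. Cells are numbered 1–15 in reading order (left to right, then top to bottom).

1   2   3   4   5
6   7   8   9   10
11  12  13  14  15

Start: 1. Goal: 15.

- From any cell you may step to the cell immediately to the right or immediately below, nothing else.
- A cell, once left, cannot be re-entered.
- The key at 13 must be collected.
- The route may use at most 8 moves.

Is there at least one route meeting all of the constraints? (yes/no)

One route that works: 1 → 6 → 11 → 12 → 13 → 14 → 15.

yes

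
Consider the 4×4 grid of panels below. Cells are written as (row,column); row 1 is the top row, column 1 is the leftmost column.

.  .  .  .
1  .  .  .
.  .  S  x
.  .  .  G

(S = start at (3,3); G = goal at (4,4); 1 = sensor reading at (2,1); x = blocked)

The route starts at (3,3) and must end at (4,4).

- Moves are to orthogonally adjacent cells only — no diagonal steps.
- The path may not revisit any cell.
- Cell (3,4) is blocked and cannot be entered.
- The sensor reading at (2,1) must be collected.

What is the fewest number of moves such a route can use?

Any route passes through (2,1) somewhere between (3,3) and (4,4). Summing Manhattan distances along the two legs ((3,3) → (2,1) → (4,4)) gives a lower bound of 3 + 5 = 8 moves.
A route of 8 moves achieves this: (3,3) → (2,3) → (2,2) → (2,1) → (3,1) → (4,1) → (4,2) → (4,3) → (4,4).
Since 8 matches the lower bound, it is optimal.

8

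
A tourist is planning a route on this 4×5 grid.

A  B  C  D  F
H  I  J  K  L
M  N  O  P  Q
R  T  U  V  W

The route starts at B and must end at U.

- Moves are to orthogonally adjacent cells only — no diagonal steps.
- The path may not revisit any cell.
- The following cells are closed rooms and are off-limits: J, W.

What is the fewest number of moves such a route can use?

4

The Manhattan distance from B to U is |1−4| + |2−3| = 4, so at least 4 moves are needed.
A route of 4 moves achieves this: B → I → N → T → U.
Since 4 matches the lower bound, it is optimal.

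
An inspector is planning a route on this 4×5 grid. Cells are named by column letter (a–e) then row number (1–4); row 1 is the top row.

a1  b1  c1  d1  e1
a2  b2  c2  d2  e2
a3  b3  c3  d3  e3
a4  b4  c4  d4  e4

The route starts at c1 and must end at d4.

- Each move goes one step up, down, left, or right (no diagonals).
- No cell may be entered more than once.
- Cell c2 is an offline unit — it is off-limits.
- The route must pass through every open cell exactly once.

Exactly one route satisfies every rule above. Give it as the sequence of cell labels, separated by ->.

c1 -> b1 -> a1 -> a2 -> b2 -> b3 -> a3 -> a4 -> b4 -> c4 -> c3 -> d3 -> d2 -> d1 -> e1 -> e2 -> e3 -> e4 -> d4

Need to visit all 19 open cells exactly once, starting at c1 and ending at d4.
Cell e1 has only two open neighbours (e2 and d1), so the path must pass straight through it: one of those is the cell it's entered from and the other is where it exits.
Route from c1: left 2 to a1, down 1 to a2, right 1 to b2, down 1 to b3, left 1 to a3, down 1 to a4, right 2 to c4, up 1 to c3, right 1 to d3, up 2 to d1, right 1 to e1, down 3 to e4, left 1 to d4 — 18 moves in all.
Check: all 19 open cells covered.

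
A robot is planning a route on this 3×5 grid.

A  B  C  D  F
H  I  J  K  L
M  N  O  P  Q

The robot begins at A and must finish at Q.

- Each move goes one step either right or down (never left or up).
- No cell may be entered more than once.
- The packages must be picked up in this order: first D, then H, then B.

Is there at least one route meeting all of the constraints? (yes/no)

no

H lies to the left of D, so going from D to H would need a leftward move — but moves only go right/down, so D cannot be visited before H.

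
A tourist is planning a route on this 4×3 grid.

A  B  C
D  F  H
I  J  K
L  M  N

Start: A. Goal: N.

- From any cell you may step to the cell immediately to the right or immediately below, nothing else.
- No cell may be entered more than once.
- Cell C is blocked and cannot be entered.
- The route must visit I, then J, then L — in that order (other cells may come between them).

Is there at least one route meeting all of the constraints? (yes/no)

L lies to the left of J, so going from J to L would need a leftward move — but moves only go right/down, so J cannot be visited before L.

no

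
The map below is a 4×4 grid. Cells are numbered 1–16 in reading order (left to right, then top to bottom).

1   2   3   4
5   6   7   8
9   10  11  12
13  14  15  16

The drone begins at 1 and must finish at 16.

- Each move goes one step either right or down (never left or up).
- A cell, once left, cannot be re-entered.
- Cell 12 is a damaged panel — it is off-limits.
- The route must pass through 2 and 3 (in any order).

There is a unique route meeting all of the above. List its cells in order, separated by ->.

Moves only go right or down, so the column and row indices never decrease.
Route from 1: right 2 to 3, down 3 to 15, right 1 to 16 — 6 moves in all.
Check: all required cells visited.

1 -> 2 -> 3 -> 7 -> 11 -> 15 -> 16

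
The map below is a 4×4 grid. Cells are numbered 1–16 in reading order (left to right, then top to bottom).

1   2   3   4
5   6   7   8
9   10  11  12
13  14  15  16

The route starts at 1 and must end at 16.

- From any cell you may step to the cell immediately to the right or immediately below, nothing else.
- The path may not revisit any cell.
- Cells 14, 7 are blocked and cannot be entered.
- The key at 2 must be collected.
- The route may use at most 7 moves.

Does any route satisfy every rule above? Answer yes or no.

One route that works: 1 → 2 → 6 → 10 → 11 → 15 → 16.

yes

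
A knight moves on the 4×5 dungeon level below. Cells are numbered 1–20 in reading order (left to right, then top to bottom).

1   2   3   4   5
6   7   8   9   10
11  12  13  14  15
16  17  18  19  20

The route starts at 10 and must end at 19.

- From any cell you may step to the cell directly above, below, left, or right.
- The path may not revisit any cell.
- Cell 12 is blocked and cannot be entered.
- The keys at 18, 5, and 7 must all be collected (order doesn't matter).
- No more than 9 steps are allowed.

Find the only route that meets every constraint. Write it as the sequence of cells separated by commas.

The 9-move cap with required stops at 18, 5, 7 leaves no slack for detours.
Route from 10: up to 5, 3× left (reaching 2), down to 7, right to 8, 2× down (reaching 18), right to 19 — 9 moves in all.
Check: all required cells visited; 9 ≤ 9 moves.

10, 5, 4, 3, 2, 7, 8, 13, 18, 19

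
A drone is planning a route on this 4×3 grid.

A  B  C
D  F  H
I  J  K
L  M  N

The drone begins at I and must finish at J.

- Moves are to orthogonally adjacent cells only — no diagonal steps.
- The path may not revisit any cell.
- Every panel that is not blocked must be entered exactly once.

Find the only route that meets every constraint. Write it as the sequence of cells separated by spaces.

Need to visit all 12 open cells exactly once, starting at I and ending at J.
Cell C has only two open neighbours (H and B), so the path must pass straight through it: one of those is the cell it's entered from and the other is where it exits.
Route from I: down to L, 2× right (reaching N), 3× up (reaching C), 2× left (reaching A), down to D, right to F, down to J — 11 moves in all.
Check: all 12 open cells covered.

I L M N K H C B A D F J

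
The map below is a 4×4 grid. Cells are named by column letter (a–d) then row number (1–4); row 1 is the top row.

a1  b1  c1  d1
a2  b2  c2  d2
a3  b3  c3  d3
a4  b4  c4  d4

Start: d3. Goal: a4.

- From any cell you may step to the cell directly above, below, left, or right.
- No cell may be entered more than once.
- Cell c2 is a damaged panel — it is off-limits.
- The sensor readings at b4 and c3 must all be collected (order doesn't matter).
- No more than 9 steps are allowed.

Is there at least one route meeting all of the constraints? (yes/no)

yes

One route that works: d3 → c3 → c4 → b4 → a4.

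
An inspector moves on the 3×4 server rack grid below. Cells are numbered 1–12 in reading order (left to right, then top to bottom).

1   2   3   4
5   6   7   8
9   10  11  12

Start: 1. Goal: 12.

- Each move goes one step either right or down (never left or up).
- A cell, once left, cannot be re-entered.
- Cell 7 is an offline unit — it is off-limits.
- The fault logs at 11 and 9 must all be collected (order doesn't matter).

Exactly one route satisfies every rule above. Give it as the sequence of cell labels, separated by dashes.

Moves only go right or down, so the column and row indices never decrease.
Route from 1: down 2 to 9, right 3 to 12 — 5 moves in all.
Check: all required cells visited.

1 - 5 - 9 - 10 - 11 - 12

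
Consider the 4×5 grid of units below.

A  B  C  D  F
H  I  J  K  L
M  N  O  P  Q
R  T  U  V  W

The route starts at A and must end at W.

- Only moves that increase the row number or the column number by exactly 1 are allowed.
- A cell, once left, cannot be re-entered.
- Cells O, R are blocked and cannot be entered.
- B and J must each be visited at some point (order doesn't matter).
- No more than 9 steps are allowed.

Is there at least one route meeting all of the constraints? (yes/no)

yes

One route that works: A → B → I → J → K → P → V → W.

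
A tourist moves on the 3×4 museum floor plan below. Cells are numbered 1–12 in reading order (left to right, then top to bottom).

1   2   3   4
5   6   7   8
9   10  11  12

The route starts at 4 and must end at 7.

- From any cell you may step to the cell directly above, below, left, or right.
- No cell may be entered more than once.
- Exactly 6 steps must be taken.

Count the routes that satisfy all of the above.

Need simple routes of exactly 6 moves from 4 to 7 (Manhattan distance 2, so 2 moves are spent on a detour and 2 undoing it).
Enumerating: 4 8 12 11 10 6 7 | 4 3 2 6 10 11 7 | 4 3 2 1 5 6 7.
That gives 3 routes.

3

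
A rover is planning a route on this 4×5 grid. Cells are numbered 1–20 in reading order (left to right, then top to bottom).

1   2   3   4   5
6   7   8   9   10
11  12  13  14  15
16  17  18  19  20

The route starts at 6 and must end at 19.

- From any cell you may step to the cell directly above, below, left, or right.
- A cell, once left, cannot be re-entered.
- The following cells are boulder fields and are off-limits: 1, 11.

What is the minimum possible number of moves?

The Manhattan distance from 6 to 19 is |2−4| + |1−4| = 5, so at least 5 moves are needed.
A route of 5 moves achieves this: 6 → 7 → 12 → 17 → 18 → 19.
Since 5 matches the lower bound, it is optimal.

5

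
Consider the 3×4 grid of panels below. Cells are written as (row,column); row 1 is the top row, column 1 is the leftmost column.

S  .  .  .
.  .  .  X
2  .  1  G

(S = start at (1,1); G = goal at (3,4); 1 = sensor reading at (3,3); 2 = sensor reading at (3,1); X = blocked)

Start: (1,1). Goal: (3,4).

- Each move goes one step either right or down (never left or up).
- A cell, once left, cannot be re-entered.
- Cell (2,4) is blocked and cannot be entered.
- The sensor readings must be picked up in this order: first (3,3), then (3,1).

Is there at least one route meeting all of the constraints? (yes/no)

(3,1) lies to the left of (3,3), so going from (3,3) to (3,1) would need a leftward move — but moves only go right/down, so (3,3) cannot be visited before (3,1).

no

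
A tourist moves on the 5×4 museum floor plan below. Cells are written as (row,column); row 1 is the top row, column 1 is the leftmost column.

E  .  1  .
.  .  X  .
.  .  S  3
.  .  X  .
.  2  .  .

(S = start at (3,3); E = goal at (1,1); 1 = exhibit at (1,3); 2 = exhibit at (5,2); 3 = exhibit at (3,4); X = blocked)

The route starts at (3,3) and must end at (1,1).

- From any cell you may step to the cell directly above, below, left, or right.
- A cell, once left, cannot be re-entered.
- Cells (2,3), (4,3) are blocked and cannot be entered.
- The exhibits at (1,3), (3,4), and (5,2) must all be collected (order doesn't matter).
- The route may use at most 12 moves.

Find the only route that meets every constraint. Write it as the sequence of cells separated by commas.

The budget equals the shortest possible length, so every move has to be on a shortest route through the required cells.
Route from (3,3): left 1 to (3,2), down 2 to (5,2), right 2 to (5,4), up 4 to (1,4), left 3 to (1,1) — 12 moves in all.
Check: all required cells visited; 12 ≤ 12 moves.

(3,3), (3,2), (4,2), (5,2), (5,3), (5,4), (4,4), (3,4), (2,4), (1,4), (1,3), (1,2), (1,1)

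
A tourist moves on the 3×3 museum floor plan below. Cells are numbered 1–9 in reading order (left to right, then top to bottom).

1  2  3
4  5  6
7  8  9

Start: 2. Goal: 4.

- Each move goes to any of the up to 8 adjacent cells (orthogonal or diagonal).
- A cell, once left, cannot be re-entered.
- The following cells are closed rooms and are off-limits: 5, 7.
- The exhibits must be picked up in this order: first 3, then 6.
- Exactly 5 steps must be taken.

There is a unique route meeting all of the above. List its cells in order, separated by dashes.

2 - 3 - 6 - 9 - 8 - 4

The waypoints must appear in the order 3, 6, with no cell reused.
Route from 2: right 1 to 3, down 2 to 9, left 1 to 8, up-left 1 to 4 — 5 moves in all.
Check: order respected (3 at step 1, 6 at step 2); 5 moves as required.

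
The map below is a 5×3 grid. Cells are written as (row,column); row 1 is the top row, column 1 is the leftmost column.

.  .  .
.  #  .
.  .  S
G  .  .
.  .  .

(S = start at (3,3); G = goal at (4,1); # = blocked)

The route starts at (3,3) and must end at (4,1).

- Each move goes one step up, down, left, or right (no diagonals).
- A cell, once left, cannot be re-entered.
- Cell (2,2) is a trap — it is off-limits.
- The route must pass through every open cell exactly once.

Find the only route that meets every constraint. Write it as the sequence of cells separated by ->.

Need to visit all 14 open cells exactly once, starting at (3,3) and ending at (4,1).
Cell (1,3) has only two open neighbours ((2,3) and (1,2)), so the path must pass straight through it: one of those is the cell it's entered from and the other is where it exits.
Route from (3,3): up 2 to (1,3), left 2 to (1,1), down 2 to (3,1), right 1 to (3,2), down 1 to (4,2), right 1 to (4,3), down 1 to (5,3), left 2 to (5,1), up 1 to (4,1) — 13 moves in all.
Check: all 14 open cells covered.

(3,3) -> (2,3) -> (1,3) -> (1,2) -> (1,1) -> (2,1) -> (3,1) -> (3,2) -> (4,2) -> (4,3) -> (5,3) -> (5,2) -> (5,1) -> (4,1)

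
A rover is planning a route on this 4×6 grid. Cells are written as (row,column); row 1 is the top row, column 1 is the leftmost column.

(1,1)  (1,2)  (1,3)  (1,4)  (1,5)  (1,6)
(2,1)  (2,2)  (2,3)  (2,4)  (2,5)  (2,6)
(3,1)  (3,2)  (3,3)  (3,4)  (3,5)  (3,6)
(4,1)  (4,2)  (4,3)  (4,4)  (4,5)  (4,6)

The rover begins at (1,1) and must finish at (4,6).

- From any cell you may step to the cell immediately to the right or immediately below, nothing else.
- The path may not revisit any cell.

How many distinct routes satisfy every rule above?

A right/down-only route from (1,1) to (4,6) makes exactly 3 down-moves and 5 right-moves in some order.
With no other constraints that would be C(8,3) = 56 routes.
That gives 56 routes.

56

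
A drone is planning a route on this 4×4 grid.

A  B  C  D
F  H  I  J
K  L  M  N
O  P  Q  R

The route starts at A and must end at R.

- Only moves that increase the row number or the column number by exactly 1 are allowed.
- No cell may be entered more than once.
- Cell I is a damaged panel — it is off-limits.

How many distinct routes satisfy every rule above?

A right/down-only route from A to R makes exactly 3 down-moves and 3 right-moves in some order.
With no other constraints that would be C(6,3) = 20 routes.
Subtract routes through each blocked cell (inclusion–exclusion for overlaps): − through I: 9 → 11.
That gives 11 routes.

11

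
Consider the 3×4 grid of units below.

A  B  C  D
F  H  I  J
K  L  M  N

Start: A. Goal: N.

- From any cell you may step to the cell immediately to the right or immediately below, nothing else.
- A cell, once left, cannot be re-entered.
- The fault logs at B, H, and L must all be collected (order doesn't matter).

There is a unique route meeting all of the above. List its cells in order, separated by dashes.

Moves only go right or down, so the column and row indices never decrease.
Route from A: right 1 to B, down 2 to L, right 2 to N — 5 moves in all.
Check: all required cells visited.

A - B - H - L - M - N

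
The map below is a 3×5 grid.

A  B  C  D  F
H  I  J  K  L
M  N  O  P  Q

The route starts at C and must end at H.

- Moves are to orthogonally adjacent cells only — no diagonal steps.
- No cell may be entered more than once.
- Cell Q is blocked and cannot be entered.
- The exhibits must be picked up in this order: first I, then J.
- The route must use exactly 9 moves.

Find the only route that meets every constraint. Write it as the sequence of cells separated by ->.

C -> B -> I -> J -> K -> P -> O -> N -> M -> H

The waypoints must appear in the order I, J, with no cell reused.
Route from C: left 1 to B, down 1 to I, right 2 to K, down 1 to P, left 3 to M, up 1 to H — 9 moves in all.
Check: order respected (I at step 2, J at step 3); 9 moves as required.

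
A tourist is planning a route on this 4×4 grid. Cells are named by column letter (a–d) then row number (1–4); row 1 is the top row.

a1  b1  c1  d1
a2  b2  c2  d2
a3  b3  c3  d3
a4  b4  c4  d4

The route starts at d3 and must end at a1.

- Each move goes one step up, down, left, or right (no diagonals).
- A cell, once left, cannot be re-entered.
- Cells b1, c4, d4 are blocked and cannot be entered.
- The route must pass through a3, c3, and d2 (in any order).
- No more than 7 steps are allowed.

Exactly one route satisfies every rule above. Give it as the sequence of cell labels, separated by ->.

d3 -> d2 -> c2 -> c3 -> b3 -> a3 -> a2 -> a1

Any route must reach a3, c3, and d2 and still end at a1 within 7 moves, so the order of the required stops is forced.
Route from d3: up 1 to d2, left 1 to c2, down 1 to c3, left 2 to a3, up 2 to a1 — 7 moves in all.
Check: all required cells visited; 7 ≤ 7 moves.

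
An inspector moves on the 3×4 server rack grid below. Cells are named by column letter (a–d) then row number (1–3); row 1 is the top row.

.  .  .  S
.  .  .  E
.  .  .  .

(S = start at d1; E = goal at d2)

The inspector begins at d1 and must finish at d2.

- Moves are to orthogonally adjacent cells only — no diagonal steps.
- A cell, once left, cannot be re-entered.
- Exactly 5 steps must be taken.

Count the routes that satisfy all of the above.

2

Need simple routes of exactly 5 moves from d1 to d2 (Manhattan distance 1, so 2 moves are spent on a detour and 2 undoing it).
Enumerating: d1 c1 c2 c3 d3 d2 | d1 c1 b1 b2 c2 d2.
That gives 2 routes.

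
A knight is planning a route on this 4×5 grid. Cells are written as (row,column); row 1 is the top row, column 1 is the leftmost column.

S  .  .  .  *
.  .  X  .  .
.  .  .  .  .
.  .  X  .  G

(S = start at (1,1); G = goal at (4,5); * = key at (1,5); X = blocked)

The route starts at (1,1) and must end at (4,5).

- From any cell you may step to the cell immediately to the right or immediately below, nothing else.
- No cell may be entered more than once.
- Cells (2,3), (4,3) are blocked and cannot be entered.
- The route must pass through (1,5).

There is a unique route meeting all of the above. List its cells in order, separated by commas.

Moves only go right or down, so the column and row indices never decrease.
Route from (1,1): right 4 to (1,5), down 3 to (4,5) — 7 moves in all.
Check: all required cells visited.

(1,1), (1,2), (1,3), (1,4), (1,5), (2,5), (3,5), (4,5)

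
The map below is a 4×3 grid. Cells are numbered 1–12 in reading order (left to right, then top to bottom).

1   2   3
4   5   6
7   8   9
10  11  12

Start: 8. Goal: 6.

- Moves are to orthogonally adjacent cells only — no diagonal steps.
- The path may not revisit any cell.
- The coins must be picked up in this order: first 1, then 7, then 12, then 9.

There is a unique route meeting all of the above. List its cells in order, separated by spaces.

The waypoints must appear in the order 1, 7, 12, 9, with no cell reused.
Route from 8: 2× up (reaching 2), left to 1, 3× down (reaching 10), 2× right (reaching 12), 2× up (reaching 6) — 10 moves in all.
Check: order respected (1 at step 3, 7 at step 5, 12 at step 8, 9 at step 9).

8 5 2 1 4 7 10 11 12 9 6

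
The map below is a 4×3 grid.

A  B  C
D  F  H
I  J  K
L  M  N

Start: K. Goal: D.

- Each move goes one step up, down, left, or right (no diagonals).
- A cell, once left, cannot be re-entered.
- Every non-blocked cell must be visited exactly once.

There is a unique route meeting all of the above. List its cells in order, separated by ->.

Need to visit all 12 open cells exactly once, starting at K and ending at D.
Route from K: down to N, 2× left (reaching L), up to I, right to J, up to F, right to H, up to C, 2× left (reaching A), down to D — 11 moves in all.
Check: all 12 open cells covered.

K -> N -> M -> L -> I -> J -> F -> H -> C -> B -> A -> D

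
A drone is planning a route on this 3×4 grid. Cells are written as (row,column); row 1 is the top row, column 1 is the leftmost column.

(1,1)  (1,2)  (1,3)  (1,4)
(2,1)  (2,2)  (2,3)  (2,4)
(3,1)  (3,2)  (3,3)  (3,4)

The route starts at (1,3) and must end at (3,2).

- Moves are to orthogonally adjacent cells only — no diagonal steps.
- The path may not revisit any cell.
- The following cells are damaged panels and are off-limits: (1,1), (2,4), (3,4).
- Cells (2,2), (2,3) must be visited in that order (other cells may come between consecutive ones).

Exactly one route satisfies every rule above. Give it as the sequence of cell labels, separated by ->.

The waypoints must appear in the order (2,2), (2,3), with no cell reused.
Route from (1,3): left to (1,2), down to (2,2), right to (2,3), down to (3,3), left to (3,2) — 5 moves in all.
Check: order respected ((2,2) at step 2, (2,3) at step 3).

(1,3) -> (1,2) -> (2,2) -> (2,3) -> (3,3) -> (3,2)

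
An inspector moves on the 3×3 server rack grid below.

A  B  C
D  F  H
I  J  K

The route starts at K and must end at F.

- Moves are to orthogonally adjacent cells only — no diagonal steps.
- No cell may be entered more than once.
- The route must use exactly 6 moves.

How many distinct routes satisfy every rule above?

Need simple routes of exactly 6 moves from K to F (Manhattan distance 2, so 2 moves are spent on a detour and 2 undoing it).
Enumerating: K H C B A D F | K J I D A B F.
That gives 2 routes.

2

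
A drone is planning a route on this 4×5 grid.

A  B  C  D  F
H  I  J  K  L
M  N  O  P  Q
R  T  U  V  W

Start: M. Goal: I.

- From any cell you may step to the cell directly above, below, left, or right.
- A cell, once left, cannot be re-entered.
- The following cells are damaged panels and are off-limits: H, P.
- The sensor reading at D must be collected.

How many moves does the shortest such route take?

8

Any route passes through D somewhere between M and I. Summing Manhattan distances along the two legs (M → D → I) gives a lower bound of 5 + 3 = 8 moves.
A route of 8 moves achieves this: M → N → O → J → K → D → C → B → I.
Since 8 matches the lower bound, it is optimal.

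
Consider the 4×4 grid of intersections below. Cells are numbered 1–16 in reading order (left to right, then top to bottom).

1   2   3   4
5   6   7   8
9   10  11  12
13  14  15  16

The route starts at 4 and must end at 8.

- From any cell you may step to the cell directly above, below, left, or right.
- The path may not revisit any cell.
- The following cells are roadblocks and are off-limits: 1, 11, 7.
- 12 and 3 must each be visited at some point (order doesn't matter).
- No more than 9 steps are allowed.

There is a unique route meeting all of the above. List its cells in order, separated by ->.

The 9-move cap with required stops at 12, 3 leaves no slack for detours.
Route from 4: left 2 to 2, down 3 to 14, right 2 to 16, up 2 to 8 — 9 moves in all.
Check: all required cells visited; 9 ≤ 9 moves.

4 -> 3 -> 2 -> 6 -> 10 -> 14 -> 15 -> 16 -> 12 -> 8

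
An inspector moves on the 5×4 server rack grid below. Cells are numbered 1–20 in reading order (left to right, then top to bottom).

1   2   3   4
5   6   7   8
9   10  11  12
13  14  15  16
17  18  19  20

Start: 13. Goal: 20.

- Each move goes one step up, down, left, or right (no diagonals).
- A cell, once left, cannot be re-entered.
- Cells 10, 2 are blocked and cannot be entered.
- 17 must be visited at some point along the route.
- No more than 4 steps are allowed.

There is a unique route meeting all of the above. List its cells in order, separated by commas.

13, 17, 18, 19, 20

The 4-move cap with required stops at 17 leaves no slack for detours.
Route from 13: down to 17, 3× right (reaching 20) — 4 moves in all.
Check: all required cells visited; 4 ≤ 4 moves.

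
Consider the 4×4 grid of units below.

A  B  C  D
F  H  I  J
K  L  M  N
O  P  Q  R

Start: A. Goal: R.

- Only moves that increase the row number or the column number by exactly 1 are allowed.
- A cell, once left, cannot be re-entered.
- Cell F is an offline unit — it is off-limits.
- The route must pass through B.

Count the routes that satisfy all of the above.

A right/down-only route from A to R makes exactly 3 down-moves and 3 right-moves in some order.
With no other constraints that would be C(6,3) = 20 routes.
Split at B and multiply the segment counts (each segment already excludes blocked cells): A→B: 1; B→R: 10; product = 10.
That gives 10 routes.

10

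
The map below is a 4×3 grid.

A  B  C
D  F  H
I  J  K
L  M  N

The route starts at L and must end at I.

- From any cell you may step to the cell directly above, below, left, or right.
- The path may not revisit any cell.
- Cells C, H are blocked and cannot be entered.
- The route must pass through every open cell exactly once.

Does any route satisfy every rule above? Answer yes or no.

One route that works: L → M → N → K → J → F → B → A → D → I.

yes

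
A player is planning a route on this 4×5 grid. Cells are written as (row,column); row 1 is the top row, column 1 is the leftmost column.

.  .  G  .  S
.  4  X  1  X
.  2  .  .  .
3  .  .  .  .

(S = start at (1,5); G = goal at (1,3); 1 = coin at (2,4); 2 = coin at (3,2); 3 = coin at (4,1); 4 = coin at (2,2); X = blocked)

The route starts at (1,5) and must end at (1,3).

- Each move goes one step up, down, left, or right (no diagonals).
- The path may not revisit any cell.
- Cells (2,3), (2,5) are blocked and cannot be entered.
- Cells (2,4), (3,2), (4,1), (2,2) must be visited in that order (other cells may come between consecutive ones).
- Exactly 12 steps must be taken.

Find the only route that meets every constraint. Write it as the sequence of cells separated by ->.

The waypoints must appear in the order (2,4), (3,2), (4,1), (2,2), with no cell reused.
Route from (1,5): left to (1,4), 2× down (reaching (3,4)), 2× left (reaching (3,2)), down to (4,2), left to (4,1), 2× up (reaching (2,1)), right to (2,2), up to (1,2), right to (1,3) — 12 moves in all.
Check: order respected (1 at step 2, 2 at step 5, 3 at step 7, 4 at step 10); 12 moves as required.

(1,5) -> (1,4) -> (2,4) -> (3,4) -> (3,3) -> (3,2) -> (4,2) -> (4,1) -> (3,1) -> (2,1) -> (2,2) -> (1,2) -> (1,3)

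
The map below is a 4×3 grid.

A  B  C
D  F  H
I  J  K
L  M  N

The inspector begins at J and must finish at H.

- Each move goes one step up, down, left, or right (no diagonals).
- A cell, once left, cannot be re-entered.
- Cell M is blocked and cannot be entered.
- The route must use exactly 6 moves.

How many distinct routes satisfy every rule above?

4

Need simple routes of exactly 6 moves from J to H (Manhattan distance 2, so 2 moves are spent on a detour and 2 undoing it).
Enumerating: J F D A B C H | J I D A B F H | J I D A B C H | J I D F B C H.
That gives 4 routes.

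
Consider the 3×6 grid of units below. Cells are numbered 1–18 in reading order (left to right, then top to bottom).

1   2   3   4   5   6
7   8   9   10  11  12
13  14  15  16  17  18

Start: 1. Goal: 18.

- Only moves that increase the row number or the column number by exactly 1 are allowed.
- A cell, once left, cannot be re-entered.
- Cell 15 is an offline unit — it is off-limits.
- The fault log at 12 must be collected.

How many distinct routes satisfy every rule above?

A right/down-only route from 1 to 18 makes exactly 2 down-moves and 5 right-moves in some order.
With no other constraints that would be C(7,2) = 21 routes.
Split at 12 and multiply the segment counts (each segment already excludes blocked cells): 1→12: 6; 12→18: 1; product = 6.
That gives 6 routes.

6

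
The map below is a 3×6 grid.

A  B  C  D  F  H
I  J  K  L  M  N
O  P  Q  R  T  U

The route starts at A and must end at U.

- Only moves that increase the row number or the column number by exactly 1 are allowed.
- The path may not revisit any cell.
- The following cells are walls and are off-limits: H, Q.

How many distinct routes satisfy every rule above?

14

A right/down-only route from A to U makes exactly 2 down-moves and 5 right-moves in some order.
With no other constraints that would be C(7,2) = 21 routes.
Subtract routes through each blocked cell (inclusion–exclusion for overlaps): − through H: 1 − through Q: 6 → 14.
That gives 14 routes.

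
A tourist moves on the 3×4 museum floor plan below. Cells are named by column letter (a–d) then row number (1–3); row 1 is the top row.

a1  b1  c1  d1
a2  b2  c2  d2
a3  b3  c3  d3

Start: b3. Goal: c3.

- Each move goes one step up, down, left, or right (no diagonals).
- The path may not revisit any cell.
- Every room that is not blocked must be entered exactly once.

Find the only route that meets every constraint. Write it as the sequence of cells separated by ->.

Need to visit all 12 open cells exactly once, starting at b3 and ending at c3.
Cell a1 has only two open neighbours (a2 and b1), so the path must pass straight through it: one of those is the cell it's entered from and the other is where it exits.
Route from b3: left to a3, 2× up (reaching a1), right to b1, down to b2, right to c2, up to c1, right to d1, 2× down (reaching d3), left to c3 — 11 moves in all.
Check: all 12 open cells covered.

b3 -> a3 -> a2 -> a1 -> b1 -> b2 -> c2 -> c1 -> d1 -> d2 -> d3 -> c3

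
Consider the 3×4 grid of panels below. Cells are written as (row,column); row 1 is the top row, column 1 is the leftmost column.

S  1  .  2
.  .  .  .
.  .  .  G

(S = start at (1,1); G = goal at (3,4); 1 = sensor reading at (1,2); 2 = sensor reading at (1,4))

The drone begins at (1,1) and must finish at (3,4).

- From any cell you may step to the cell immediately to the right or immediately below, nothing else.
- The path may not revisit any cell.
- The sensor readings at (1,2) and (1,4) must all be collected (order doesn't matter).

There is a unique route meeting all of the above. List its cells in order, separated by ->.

Moves only go right or down, so the column and row indices never decrease.
Route from (1,1): right 3 to (1,4), down 2 to (3,4) — 5 moves in all.
Check: all required cells visited.

(1,1) -> (1,2) -> (1,3) -> (1,4) -> (2,4) -> (3,4)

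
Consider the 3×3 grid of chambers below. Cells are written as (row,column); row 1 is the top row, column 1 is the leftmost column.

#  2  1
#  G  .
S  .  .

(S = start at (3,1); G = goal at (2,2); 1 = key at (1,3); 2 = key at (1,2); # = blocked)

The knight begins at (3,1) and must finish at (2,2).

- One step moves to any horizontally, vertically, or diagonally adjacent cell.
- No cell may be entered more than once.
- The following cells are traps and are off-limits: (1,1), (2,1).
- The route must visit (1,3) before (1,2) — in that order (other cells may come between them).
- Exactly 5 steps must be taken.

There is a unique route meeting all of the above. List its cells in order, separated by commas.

The waypoints must appear in the order (1,3), (1,2), with no cell reused.
Route from (3,1): right to (3,2), up-right to (2,3), up to (1,3), left to (1,2), down to (2,2) — 5 moves in all.
Check: order respected (1 at step 3, 2 at step 4); 5 moves as required.

(3,1), (3,2), (2,3), (1,3), (1,2), (2,2)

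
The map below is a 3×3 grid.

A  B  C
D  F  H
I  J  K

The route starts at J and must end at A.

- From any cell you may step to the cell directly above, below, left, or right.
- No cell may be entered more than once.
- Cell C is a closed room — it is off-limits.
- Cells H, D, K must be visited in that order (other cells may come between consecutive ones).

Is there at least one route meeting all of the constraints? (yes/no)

no

Ignoring the required order, 1 revisit-free route from J to A passes through all of H, D, and K; the waypoint orders that occur are K → H → D (1) — never H → D → K.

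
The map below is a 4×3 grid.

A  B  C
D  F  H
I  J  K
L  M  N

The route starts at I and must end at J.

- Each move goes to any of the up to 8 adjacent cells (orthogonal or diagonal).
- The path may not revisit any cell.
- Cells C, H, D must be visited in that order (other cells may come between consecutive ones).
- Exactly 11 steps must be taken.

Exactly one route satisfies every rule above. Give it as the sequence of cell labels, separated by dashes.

The waypoints must appear in the order C, H, D, with no cell reused.
Route from I: down 1 to L, right 2 to N, up 1 to K, up-left 1 to F, up-right 1 to C, down 1 to H, up-left 1 to B, left 1 to A, down 1 to D, down-right 1 to J — 11 moves in all.
Check: order respected (C at step 6, H at step 7, D at step 10); 11 moves as required.

I - L - M - N - K - F - C - H - B - A - D - J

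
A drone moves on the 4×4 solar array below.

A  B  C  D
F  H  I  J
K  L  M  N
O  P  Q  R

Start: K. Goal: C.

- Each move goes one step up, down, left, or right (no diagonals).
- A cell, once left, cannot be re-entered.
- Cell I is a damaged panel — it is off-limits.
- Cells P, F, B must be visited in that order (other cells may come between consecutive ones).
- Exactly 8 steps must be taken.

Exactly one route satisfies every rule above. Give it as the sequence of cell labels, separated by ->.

K -> O -> P -> L -> H -> F -> A -> B -> C

The waypoints must appear in the order P, F, B, with no cell reused.
Route from K: down to O, right to P, 2× up (reaching H), left to F, up to A, 2× right (reaching C) — 8 moves in all.
Check: order respected (P at step 2, F at step 5, B at step 7); 8 moves as required.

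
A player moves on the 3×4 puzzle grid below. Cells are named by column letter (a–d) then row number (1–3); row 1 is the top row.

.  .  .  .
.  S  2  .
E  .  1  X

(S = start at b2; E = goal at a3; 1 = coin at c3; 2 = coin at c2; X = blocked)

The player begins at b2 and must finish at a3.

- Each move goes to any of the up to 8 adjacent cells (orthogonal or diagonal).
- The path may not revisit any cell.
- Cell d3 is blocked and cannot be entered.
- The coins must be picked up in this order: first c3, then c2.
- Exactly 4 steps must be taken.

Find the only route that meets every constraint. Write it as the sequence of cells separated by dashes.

b2 - c3 - c2 - b3 - a3

The waypoints must appear in the order c3, c2, with no cell reused.
Route from b2: down-right to c3, up to c2, down-left to b3, left to a3 — 4 moves in all.
Check: order respected (1 at step 1, 2 at step 2); 4 moves as required.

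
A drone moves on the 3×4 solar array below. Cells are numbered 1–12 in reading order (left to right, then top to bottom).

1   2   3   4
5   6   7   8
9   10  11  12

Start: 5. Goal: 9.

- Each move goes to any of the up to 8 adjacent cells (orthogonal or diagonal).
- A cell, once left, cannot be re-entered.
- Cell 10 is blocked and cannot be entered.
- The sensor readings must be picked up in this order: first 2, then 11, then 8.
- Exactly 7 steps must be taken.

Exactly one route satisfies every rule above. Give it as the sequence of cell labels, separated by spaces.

5 2 7 11 8 3 6 9

The waypoints must appear in the order 2, 11, 8, with no cell reused.
Route from 5: up-right to 2, down-right to 7, down to 11, up-right to 8, up-left to 3, 2× down-left (reaching 9) — 7 moves in all.
Check: order respected (2 at step 1, 11 at step 3, 8 at step 4); 7 moves as required.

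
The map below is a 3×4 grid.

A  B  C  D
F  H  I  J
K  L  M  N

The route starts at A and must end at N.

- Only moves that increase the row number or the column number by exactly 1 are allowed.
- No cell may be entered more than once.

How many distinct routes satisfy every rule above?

A right/down-only route from A to N makes exactly 2 down-moves and 3 right-moves in some order.
With no other constraints that would be C(5,2) = 10 routes.
That gives 10 routes.

10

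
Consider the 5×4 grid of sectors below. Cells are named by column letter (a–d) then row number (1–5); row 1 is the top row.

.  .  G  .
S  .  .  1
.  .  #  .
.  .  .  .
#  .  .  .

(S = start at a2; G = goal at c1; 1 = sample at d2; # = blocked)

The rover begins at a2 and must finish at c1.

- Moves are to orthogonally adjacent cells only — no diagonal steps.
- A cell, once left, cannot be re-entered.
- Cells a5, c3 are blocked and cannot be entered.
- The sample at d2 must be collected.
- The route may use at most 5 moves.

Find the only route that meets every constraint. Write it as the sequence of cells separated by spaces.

The 5-move cap with required stops at d2 leaves no slack for detours.
Route from a2: right 3 to d2, up 1 to d1, left 1 to c1 — 5 moves in all.
Check: all required cells visited; 5 ≤ 5 moves.

a2 b2 c2 d2 d1 c1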